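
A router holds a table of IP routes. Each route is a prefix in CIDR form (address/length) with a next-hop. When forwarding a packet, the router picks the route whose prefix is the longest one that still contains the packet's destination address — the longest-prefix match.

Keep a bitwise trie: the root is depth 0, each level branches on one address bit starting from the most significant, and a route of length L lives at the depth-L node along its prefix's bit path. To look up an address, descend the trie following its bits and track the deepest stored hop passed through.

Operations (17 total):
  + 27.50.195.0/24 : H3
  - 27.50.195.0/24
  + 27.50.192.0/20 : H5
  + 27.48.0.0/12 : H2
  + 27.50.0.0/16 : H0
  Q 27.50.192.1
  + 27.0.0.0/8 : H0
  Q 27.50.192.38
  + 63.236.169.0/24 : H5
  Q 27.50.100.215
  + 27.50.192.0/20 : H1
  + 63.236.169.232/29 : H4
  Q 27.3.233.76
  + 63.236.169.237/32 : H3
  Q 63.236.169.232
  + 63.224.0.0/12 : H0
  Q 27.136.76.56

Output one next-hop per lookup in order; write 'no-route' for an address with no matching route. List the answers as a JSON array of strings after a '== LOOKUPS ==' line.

Process each operation:
  add 27.50.195.0/24 -> H3 at depth 24
  - 27.50.195.0/24 clear@24
  add 27.50.192.0/20 -> H5 at depth 20
  add 27.48.0.0/12 -> H2 at depth 12
  add 27.50.0.0/16 -> H0 at depth 16
  Q 27.50.192.1: descend 0001101100110010110000 ; hops seen [H2,H0,H5] ; pick H5
  add 27.0.0.0/8 -> H0 at depth 8
  Q 27.50.192.38: descend 0001101100110010110000 ; hops seen [H0,H2,H0,H5] ; pick H5
  add 63.236.169.0/24 -> H5 at depth 24
  Q 27.50.100.215: descend 0001101100110010 ; hops seen [H0,H2,H0] ; pick H0
  add 27.50.192.0/20 -> H1 at depth 20
  add 63.236.169.232/29 -> H4 at depth 29
  Q 27.3.233.76: descend 0001101100 ; hops seen [H0] ; pick H0
  add 63.236.169.237/32 -> H3 at depth 32
  Q 63.236.169.232: descend 00111111111011001010100111101 ; hops seen [H5,H4] ; pick H4
  add 63.224.0.0/12 -> H0 at depth 12
  Q 27.136.76.56: descend 00011011 ; hops seen [H0] ; pick H0

== LOOKUPS ==
["H5","H5","H0","H0","H4","H0"]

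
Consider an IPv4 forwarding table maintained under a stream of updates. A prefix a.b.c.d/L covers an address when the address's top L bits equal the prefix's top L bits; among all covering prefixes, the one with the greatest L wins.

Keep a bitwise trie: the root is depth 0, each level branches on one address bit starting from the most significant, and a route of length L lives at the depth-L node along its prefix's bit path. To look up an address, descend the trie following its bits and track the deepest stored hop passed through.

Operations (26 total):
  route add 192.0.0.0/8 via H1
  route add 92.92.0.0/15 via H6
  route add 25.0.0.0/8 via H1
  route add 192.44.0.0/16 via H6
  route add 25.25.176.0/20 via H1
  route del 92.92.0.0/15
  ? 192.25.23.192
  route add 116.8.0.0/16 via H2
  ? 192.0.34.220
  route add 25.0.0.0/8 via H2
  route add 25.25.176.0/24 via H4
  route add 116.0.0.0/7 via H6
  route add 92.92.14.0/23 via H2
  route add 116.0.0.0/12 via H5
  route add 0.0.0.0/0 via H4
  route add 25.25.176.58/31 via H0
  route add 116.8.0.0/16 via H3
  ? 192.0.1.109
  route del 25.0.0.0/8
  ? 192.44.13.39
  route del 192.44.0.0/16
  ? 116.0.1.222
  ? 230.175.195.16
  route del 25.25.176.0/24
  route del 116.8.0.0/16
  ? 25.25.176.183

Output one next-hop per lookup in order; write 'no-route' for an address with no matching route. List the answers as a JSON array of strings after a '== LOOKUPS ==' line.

Apply in order:
  add 192.0.0.0/8 -> H1 at depth 8
  add 92.92.0.0/15 -> H6 at depth 15
  add 25.0.0.0/8 -> H1 at depth 8
  add 192.44.0.0/16 -> H6 at depth 16
  add 25.25.176.0/20 -> H1 at depth 20
  - 92.92.0.0/15 clear@15
  lookup 192.25.23.192: bits 1100000000 walk d0:-→d1:-→d2:-→d3:-→d4:-→d5:-→d6:-→d7:-→d8:H1→d9:-→d10:- -> H1
  add 116.8.0.0/16 -> H2 at depth 16
  lookup 192.0.34.220: bits 1100000000 walk d0:-→d1:-→d2:-→d3:-→d4:-→d5:-→d6:-→d7:-→d8:H1→d9:-→d10:- -> H1
  add 25.0.0.0/8 -> H2 at depth 8
  add 25.25.176.0/24 -> H4 at depth 24
  add 116.0.0.0/7 -> H6 at depth 7
  add 92.92.14.0/23 -> H2 at depth 23
  add 116.0.0.0/12 -> H5 at depth 12
  add 0.0.0.0/0 -> H4 at depth 0
  add 25.25.176.58/31 -> H0 at depth 31
  add 116.8.0.0/16 -> H3 at depth 16
  lookup 192.0.1.109: bits 1100000000 walk d0:H4→d1:-→d2:-→d3:-→d4:-→d5:-→d6:-→d7:-→d8:H1→d9:-→d10:- -> H1
  - 25.0.0.0/8 clear@8
  lookup 192.44.13.39: bits 1100000000101100 walk d0:H4→d1:-→d2:-→d3:-→d4:-→d5:-→d6:-→d7:-→d8:H1→d9:-→d10:-→d11:-→d12:-→d13:-→d14:-→d15:-→d16:H6 -> H6
  - 192.44.0.0/16 clear@16
  lookup 116.0.1.222: bits 011101000000 walk d0:H4→d1:-→d2:-→d3:-→d4:-→d5:-→d6:-→d7:H6→d8:-→d9:-→d10:-→d11:-→d12:H5 -> H5
  lookup 230.175.195.16: bits 11 walk d0:H4→d1:-→d2:- -> H4
  - 25.25.176.0/24 clear@24
  - 116.8.0.0/16 clear@16
  lookup 25.25.176.183: bits 000110010001100110110000 walk d0:H4→d1:-→d2:-→d3:-→d4:-→d5:-→d6:-→d7:-→d8:-→d9:-→d10:-→d11:-→d12:-→d13:-→d14:-→d15:-→d16:-→d17:-→d18:-→d19:-→d20:H1→d21:-→d22:-→d23:-→d24:- -> H1

== LOOKUPS ==
["H1","H1","H1","H6","H5","H4","H1"]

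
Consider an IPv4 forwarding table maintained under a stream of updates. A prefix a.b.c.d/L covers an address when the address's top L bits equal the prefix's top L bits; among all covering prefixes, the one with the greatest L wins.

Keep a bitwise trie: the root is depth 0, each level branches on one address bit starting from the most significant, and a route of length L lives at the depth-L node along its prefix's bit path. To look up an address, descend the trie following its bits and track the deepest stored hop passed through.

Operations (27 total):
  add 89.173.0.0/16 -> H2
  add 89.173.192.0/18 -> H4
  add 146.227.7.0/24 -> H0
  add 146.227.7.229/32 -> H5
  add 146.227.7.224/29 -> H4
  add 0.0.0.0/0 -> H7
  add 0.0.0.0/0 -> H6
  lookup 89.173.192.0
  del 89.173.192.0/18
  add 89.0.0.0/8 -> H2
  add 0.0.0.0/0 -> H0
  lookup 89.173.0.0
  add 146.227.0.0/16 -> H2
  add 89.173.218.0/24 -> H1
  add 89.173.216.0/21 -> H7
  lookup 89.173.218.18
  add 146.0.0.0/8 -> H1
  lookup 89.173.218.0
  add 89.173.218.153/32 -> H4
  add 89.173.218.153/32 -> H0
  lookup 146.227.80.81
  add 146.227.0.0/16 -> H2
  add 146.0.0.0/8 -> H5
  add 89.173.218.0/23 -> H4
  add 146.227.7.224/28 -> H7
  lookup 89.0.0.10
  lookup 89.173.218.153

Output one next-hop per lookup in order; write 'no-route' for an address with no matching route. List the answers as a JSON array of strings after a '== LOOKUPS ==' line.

Trace:
  add 89.173.0.0/16 -> H2 at depth 16
  add 89.173.192.0/18 -> H4 at depth 18
  add 146.227.7.0/24 -> H0 at depth 24
  add 146.227.7.229/32 -> H5 at depth 32
  add 146.227.7.224/29 -> H4 at depth 29
  add 0.0.0.0/0 -> H7 at depth 0
  add 0.0.0.0/0 -> H6 at depth 0
  lookup 89.173.192.0: bits 010110011010110111 walk d0:H6→d1:-→d2:-→d3:-→d4:-→d5:-→d6:-→d7:-→d8:-→d9:-→d10:-→d11:-→d12:-→d13:-→d14:-→d15:-→d16:H2→d17:-→d18:H4 -> H4
  - 89.173.192.0/18 clear@18
  add 89.0.0.0/8 -> H2 at depth 8
  add 0.0.0.0/0 -> H0 at depth 0
  lookup 89.173.0.0: bits 0101100110101101 walk d0:H0→d1:-→d2:-→d3:-→d4:-→d5:-→d6:-→d7:-→d8:H2→d9:-→d10:-→d11:-→d12:-→d13:-→d14:-→d15:-→d16:H2 -> H2
  add 146.227.0.0/16 -> H2 at depth 16
  add 89.173.218.0/24 -> H1 at depth 24
  add 89.173.216.0/21 -> H7 at depth 21
  lookup 89.173.218.18: bits 010110011010110111011010 walk d0:H0→d1:-→d2:-→d3:-→d4:-→d5:-→d6:-→d7:-→d8:H2→d9:-→d10:-→d11:-→d12:-→d13:-→d14:-→d15:-→d16:H2→d17:-→d18:-→d19:-→d20:-→d21:H7→d22:-→d23:-→d24:H1 -> H1
  add 146.0.0.0/8 -> H1 at depth 8
  lookup 89.173.218.0: bits 010110011010110111011010 walk d0:H0→d1:-→d2:-→d3:-→d4:-→d5:-→d6:-→d7:-→d8:H2→d9:-→d10:-→d11:-→d12:-→d13:-→d14:-→d15:-→d16:H2→d17:-→d18:-→d19:-→d20:-→d21:H7→d22:-→d23:-→d24:H1 -> H1
  add 89.173.218.153/32 -> H4 at depth 32
  add 89.173.218.153/32 -> H0 at depth 32
  lookup 146.227.80.81: bits 10010010111000110 walk d0:H0→d1:-→d2:-→d3:-→d4:-→d5:-→d6:-→d7:-→d8:H1→d9:-→d10:-→d11:-→d12:-→d13:-→d14:-→d15:-→d16:H2→d17:- -> H2
  add 146.227.0.0/16 -> H2 at depth 16
  add 146.0.0.0/8 -> H5 at depth 8
  add 89.173.218.0/23 -> H4 at depth 23
  add 146.227.7.224/28 -> H7 at depth 28
  lookup 89.0.0.10: bits 01011001 walk d0:H0→d1:-→d2:-→d3:-→d4:-→d5:-→d6:-→d7:-→d8:H2 -> H2
  lookup 89.173.218.153: bits 01011001101011011101101010011001 walk d0:H0→d1:-→d2:-→d3:-→d4:-→d5:-→d6:-→d7:-→d8:H2→d9:-→d10:-→d11:-→d12:-→d13:-→d14:-→d15:-→d16:H2→d17:-→d18:-→d19:-→d20:-→d21:H7→d22:-→d23:H4→d24:H1→d25:-→d26:-→d27:-→d28:-→d29:-→d30:-→d31:-→d32:H0 -> H0

== LOOKUPS ==
["H4","H2","H1","H1","H2","H2","H0"]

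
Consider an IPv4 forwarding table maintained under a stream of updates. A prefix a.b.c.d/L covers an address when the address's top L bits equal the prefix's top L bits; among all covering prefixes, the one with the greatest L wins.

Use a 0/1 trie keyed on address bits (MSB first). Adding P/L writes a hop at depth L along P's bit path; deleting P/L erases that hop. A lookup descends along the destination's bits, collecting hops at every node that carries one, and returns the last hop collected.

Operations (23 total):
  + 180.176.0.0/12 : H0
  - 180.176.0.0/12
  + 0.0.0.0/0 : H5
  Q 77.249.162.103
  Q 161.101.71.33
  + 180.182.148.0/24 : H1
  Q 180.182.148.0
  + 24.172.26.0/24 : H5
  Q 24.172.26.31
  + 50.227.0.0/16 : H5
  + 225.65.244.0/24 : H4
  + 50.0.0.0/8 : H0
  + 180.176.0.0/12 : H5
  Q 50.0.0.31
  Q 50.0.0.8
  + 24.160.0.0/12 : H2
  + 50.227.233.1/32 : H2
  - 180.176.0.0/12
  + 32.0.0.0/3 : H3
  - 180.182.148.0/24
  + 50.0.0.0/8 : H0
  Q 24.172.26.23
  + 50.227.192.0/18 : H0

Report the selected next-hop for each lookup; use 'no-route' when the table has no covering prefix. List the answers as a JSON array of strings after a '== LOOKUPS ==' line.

Apply in order:
  + 180.176.0.0/12 (H0) depth=12
  - 180.176.0.0/12 clear@12
  + 0.0.0.0/0 (H5) depth=0
  lookup 77.249.162.103: bits ε walk d0:H5 -> H5
  lookup 161.101.71.33: bits 101 walk d0:H5→d1:-→d2:-→d3:- -> H5
  + 180.182.148.0/24 (H1) depth=24
  lookup 180.182.148.0: bits 101101001011011010010100 walk d0:H5→d1:-→d2:-→d3:-→d4:-→d5:-→d6:-→d7:-→d8:-→d9:-→d10:-→d11:-→d12:-→d13:-→d14:-→d15:-→d16:-→d17:-→d18:-→d19:-→d20:-→d21:-→d22:-→d23:-→d24:H1 -> H1
  + 24.172.26.0/24 (H5) depth=24
  lookup 24.172.26.31: bits 000110001010110000011010 walk d0:H5→d1:-→d2:-→d3:-→d4:-→d5:-→d6:-→d7:-→d8:-→d9:-→d10:-→d11:-→d12:-→d13:-→d14:-→d15:-→d16:-→d17:-→d18:-→d19:-→d20:-→d21:-→d22:-→d23:-→d24:H5 -> H5
  + 50.227.0.0/16 (H5) depth=16
  + 225.65.244.0/24 (H4) depth=24
  + 50.0.0.0/8 (H0) depth=8
  + 180.176.0.0/12 (H5) depth=12
  lookup 50.0.0.31: bits 00110010 walk d0:H5→d1:-→d2:-→d3:-→d4:-→d5:-→d6:-→d7:-→d8:H0 -> H0
  lookup 50.0.0.8: bits 00110010 walk d0:H5→d1:-→d2:-→d3:-→d4:-→d5:-→d6:-→d7:-→d8:H0 -> H0
  + 24.160.0.0/12 (H2) depth=12
  + 50.227.233.1/32 (H2) depth=32
  - 180.176.0.0/12 clear@12
  + 32.0.0.0/3 (H3) depth=3
  - 180.182.148.0/24 clear@24
  + 50.0.0.0/8 (H0) depth=8
  lookup 24.172.26.23: bits 000110001010110000011010 walk d0:H5→d1:-→d2:-→d3:-→d4:-→d5:-→d6:-→d7:-→d8:-→d9:-→d10:-→d11:-→d12:H2→d13:-→d14:-→d15:-→d16:-→d17:-→d18:-→d19:-→d20:-→d21:-→d22:-→d23:-→d24:H5 -> H5
  + 50.227.192.0/18 (H0) depth=18

== LOOKUPS ==
["H5","H5","H1","H5","H0","H0","H5"]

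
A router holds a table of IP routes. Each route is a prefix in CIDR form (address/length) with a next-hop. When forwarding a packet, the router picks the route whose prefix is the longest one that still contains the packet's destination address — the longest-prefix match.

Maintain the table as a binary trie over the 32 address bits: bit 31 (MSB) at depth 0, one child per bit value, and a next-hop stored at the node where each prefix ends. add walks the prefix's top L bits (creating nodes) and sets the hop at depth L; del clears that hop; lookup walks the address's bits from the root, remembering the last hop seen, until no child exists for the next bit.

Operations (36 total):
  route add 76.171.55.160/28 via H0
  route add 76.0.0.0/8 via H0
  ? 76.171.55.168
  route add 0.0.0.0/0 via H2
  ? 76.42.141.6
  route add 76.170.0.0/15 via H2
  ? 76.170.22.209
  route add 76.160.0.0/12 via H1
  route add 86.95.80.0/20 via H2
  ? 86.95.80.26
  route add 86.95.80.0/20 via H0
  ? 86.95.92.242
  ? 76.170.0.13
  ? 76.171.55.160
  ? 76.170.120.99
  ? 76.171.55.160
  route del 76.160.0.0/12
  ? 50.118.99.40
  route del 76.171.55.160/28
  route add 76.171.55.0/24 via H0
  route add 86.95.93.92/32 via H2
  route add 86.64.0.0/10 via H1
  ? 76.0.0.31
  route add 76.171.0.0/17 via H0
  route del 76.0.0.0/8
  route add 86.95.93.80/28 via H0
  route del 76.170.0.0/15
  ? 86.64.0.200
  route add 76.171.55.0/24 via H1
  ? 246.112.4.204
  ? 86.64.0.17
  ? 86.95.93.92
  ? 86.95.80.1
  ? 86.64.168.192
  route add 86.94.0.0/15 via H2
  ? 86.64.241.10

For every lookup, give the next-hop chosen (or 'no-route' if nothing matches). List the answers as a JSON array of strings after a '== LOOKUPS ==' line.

Apply in order:
  add 76.171.55.160/28 -> H0 at depth 28
  add 76.0.0.0/8 -> H0 at depth 8
  ? 76.171.55.168  path d0:-→d1:-→d2:-→d3:-→d4:-→d5:-→d6:-→d7:-→d8:H0→d9:-→d10:-→d11:-→d12:-→d13:-→d14:-→d15:-→d16:-→d17:-→d18:-→d19:-→d20:-→d21:-→d22:-→d23:-→d24:-→d25:-→d26:-→d27:-→d28:H0  best=H0
  add 0.0.0.0/0 -> H2 at depth 0
  ? 76.42.141.6  path d0:H2→d1:-→d2:-→d3:-→d4:-→d5:-→d6:-→d7:-→d8:H0  best=H0
  add 76.170.0.0/15 -> H2 at depth 15
  ? 76.170.22.209  path d0:H2→d1:-→d2:-→d3:-→d4:-→d5:-→d6:-→d7:-→d8:H0→d9:-→d10:-→d11:-→d12:-→d13:-→d14:-→d15:H2  best=H2
  add 76.160.0.0/12 -> H1 at depth 12
  add 86.95.80.0/20 -> H2 at depth 20
  ? 86.95.80.26  path d0:H2→d1:-→d2:-→d3:-→d4:-→d5:-→d6:-→d7:-→d8:-→d9:-→d10:-→d11:-→d12:-→d13:-→d14:-→d15:-→d16:-→d17:-→d18:-→d19:-→d20:H2  best=H2
  add 86.95.80.0/20 -> H0 at depth 20
  ? 86.95.92.242  path d0:H2→d1:-→d2:-→d3:-→d4:-→d5:-→d6:-→d7:-→d8:-→d9:-→d10:-→d11:-→d12:-→d13:-→d14:-→d15:-→d16:-→d17:-→d18:-→d19:-→d20:H0  best=H0
  ? 76.170.0.13  path d0:H2→d1:-→d2:-→d3:-→d4:-→d5:-→d6:-→d7:-→d8:H0→d9:-→d10:-→d11:-→d12:H1→d13:-→d14:-→d15:H2  best=H2
  ? 76.171.55.160  path d0:H2→d1:-→d2:-→d3:-→d4:-→d5:-→d6:-→d7:-→d8:H0→d9:-→d10:-→d11:-→d12:H1→d13:-→d14:-→d15:H2→d16:-→d17:-→d18:-→d19:-→d20:-→d21:-→d22:-→d23:-→d24:-→d25:-→d26:-→d27:-→d28:H0  best=H0
  ? 76.170.120.99  path d0:H2→d1:-→d2:-→d3:-→d4:-→d5:-→d6:-→d7:-→d8:H0→d9:-→d10:-→d11:-→d12:H1→d13:-→d14:-→d15:H2  best=H2
  ? 76.171.55.160  path d0:H2→d1:-→d2:-→d3:-→d4:-→d5:-→d6:-→d7:-→d8:H0→d9:-→d10:-→d11:-→d12:H1→d13:-→d14:-→d15:H2→d16:-→d17:-→d18:-→d19:-→d20:-→d21:-→d22:-→d23:-→d24:-→d25:-→d26:-→d27:-→d28:H0  best=H0
  del 76.160.0.0/12 (clear depth 12)
  ? 50.118.99.40  path d0:H2→d1:-  best=H2
  del 76.171.55.160/28 (clear depth 28)
  add 76.171.55.0/24 -> H0 at depth 24
  add 86.95.93.92/32 -> H2 at depth 32
  add 86.64.0.0/10 -> H1 at depth 10
  ? 76.0.0.31  path d0:H2→d1:-→d2:-→d3:-→d4:-→d5:-→d6:-→d7:-→d8:H0  best=H0
  add 76.171.0.0/17 -> H0 at depth 17
  del 76.0.0.0/8 (clear depth 8)
  add 86.95.93.80/28 -> H0 at depth 28
  del 76.170.0.0/15 (clear depth 15)
  ? 86.64.0.200  path d0:H2→d1:-→d2:-→d3:-→d4:-→d5:-→d6:-→d7:-→d8:-→d9:-→d10:H1→d11:-  best=H1
  add 76.171.55.0/24 -> H1 at depth 24
  ? 246.112.4.204  path d0:H2  best=H2
  ? 86.64.0.17  path d0:H2→d1:-→d2:-→d3:-→d4:-→d5:-→d6:-→d7:-→d8:-→d9:-→d10:H1→d11:-  best=H1
  ? 86.95.93.92  path d0:H2→d1:-→d2:-→d3:-→d4:-→d5:-→d6:-→d7:-→d8:-→d9:-→d10:H1→d11:-→d12:-→d13:-→d14:-→d15:-→d16:-→d17:-→d18:-→d19:-→d20:H0→d21:-→d22:-→d23:-→d24:-→d25:-→d26:-→d27:-→d28:H0→d29:-→d30:-→d31:-→d32:H2  best=H2
  ? 86.95.80.1  path d0:H2→d1:-→d2:-→d3:-→d4:-→d5:-→d6:-→d7:-→d8:-→d9:-→d10:H1→d11:-→d12:-→d13:-→d14:-→d15:-→d16:-→d17:-→d18:-→d19:-→d20:H0  best=H0
  ? 86.64.168.192  path d0:H2→d1:-→d2:-→d3:-→d4:-→d5:-→d6:-→d7:-→d8:-→d9:-→d10:H1→d11:-  best=H1
  add 86.94.0.0/15 -> H2 at depth 15
  ? 86.64.241.10  path d0:H2→d1:-→d2:-→d3:-→d4:-→d5:-→d6:-→d7:-→d8:-→d9:-→d10:H1→d11:-  best=H1

== LOOKUPS ==
["H0","H0","H2","H2","H0","H2","H0","H2","H0","H2","H0","H1","H2","H1","H2","H0","H1","H1"]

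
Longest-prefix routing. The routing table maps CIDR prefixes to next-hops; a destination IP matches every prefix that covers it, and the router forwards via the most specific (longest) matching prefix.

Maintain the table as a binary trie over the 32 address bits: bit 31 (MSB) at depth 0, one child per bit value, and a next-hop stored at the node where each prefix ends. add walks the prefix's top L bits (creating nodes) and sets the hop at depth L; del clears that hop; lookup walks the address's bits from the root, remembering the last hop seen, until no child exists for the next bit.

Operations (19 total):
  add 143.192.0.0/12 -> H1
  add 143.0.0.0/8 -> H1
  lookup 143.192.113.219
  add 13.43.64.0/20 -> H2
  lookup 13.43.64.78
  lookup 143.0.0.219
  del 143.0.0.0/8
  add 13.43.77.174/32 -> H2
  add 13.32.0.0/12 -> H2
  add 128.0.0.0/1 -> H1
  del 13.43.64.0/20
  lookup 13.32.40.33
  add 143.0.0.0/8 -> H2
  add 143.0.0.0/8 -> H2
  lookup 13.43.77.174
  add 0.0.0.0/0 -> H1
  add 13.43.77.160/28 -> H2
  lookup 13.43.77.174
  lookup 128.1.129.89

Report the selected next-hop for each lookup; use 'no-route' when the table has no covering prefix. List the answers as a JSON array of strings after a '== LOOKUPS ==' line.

Process each operation:
  + 143.192.0.0/12 (H1) depth=12
  + 143.0.0.0/8 (H1) depth=8
  ? 143.192.113.219  path d0:-→d1:-→d2:-→d3:-→d4:-→d5:-→d6:-→d7:-→d8:H1→d9:-→d10:-→d11:-→d12:H1  best=H1
  + 13.43.64.0/20 (H2) depth=20
  ? 13.43.64.78  path d0:-→d1:-→d2:-→d3:-→d4:-→d5:-→d6:-→d7:-→d8:-→d9:-→d10:-→d11:-→d12:-→d13:-→d14:-→d15:-→d16:-→d17:-→d18:-→d19:-→d20:H2  best=H2
  ? 143.0.0.219  path d0:-→d1:-→d2:-→d3:-→d4:-→d5:-→d6:-→d7:-→d8:H1  best=H1
  del 143.0.0.0/8 (clear depth 8)
  + 13.43.77.174/32 (H2) depth=32
  + 13.32.0.0/12 (H2) depth=12
  + 128.0.0.0/1 (H1) depth=1
  del 13.43.64.0/20 (clear depth 20)
  ? 13.32.40.33  path d0:-→d1:-→d2:-→d3:-→d4:-→d5:-→d6:-→d7:-→d8:-→d9:-→d10:-→d11:-→d12:H2  best=H2
  + 143.0.0.0/8 (H2) depth=8
  + 143.0.0.0/8 (H2) depth=8
  ? 13.43.77.174  path d0:-→d1:-→d2:-→d3:-→d4:-→d5:-→d6:-→d7:-→d8:-→d9:-→d10:-→d11:-→d12:H2→d13:-→d14:-→d15:-→d16:-→d17:-→d18:-→d19:-→d20:-→d21:-→d22:-→d23:-→d24:-→d25:-→d26:-→d27:-→d28:-→d29:-→d30:-→d31:-→d32:H2  best=H2
  + 0.0.0.0/0 (H1) depth=0
  + 13.43.77.160/28 (H2) depth=28
  ? 13.43.77.174  path d0:H1→d1:-→d2:-→d3:-→d4:-→d5:-→d6:-→d7:-→d8:-→d9:-→d10:-→d11:-→d12:H2→d13:-→d14:-→d15:-→d16:-→d17:-→d18:-→d19:-→d20:-→d21:-→d22:-→d23:-→d24:-→d25:-→d26:-→d27:-→d28:H2→d29:-→d30:-→d31:-→d32:H2  best=H2
  ? 128.1.129.89  path d0:H1→d1:H1→d2:-→d3:-→d4:-  best=H1

== LOOKUPS ==
["H1","H2","H1","H2","H2","H2","H1"]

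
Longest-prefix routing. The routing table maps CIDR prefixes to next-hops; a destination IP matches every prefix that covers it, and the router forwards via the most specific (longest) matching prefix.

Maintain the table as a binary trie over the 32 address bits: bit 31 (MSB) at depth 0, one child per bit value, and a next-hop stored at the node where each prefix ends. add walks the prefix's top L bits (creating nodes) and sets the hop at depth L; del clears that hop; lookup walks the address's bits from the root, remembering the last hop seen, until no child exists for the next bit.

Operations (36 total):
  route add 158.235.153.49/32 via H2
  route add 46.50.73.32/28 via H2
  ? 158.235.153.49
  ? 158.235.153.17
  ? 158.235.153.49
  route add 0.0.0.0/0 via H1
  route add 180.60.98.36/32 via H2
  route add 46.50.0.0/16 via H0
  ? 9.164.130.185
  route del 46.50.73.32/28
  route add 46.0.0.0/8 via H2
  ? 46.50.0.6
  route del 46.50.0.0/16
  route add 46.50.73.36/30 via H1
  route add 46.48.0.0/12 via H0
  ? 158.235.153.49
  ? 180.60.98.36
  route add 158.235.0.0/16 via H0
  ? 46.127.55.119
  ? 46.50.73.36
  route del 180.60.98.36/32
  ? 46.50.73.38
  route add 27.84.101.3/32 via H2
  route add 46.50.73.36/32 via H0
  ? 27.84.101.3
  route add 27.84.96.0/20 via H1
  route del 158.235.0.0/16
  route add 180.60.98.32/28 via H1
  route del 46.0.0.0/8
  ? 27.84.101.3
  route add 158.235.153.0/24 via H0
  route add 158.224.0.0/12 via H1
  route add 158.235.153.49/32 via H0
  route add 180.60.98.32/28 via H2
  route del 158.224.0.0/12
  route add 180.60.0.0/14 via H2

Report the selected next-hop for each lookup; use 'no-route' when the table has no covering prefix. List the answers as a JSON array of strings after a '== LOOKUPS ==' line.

Process each operation:
  + 158.235.153.49/32 (H2) depth=32
  + 46.50.73.32/28 (H2) depth=28
  ? 158.235.153.49  path d0:-→d1:-→d2:-→d3:-→d4:-→d5:-→d6:-→d7:-→d8:-→d9:-→d10:-→d11:-→d12:-→d13:-→d14:-→d15:-→d16:-→d17:-→d18:-→d19:-→d20:-→d21:-→d22:-→d23:-→d24:-→d25:-→d26:-→d27:-→d28:-→d29:-→d30:-→d31:-→d32:H2  best=H2
  ? 158.235.153.17  path d0:-→d1:-→d2:-→d3:-→d4:-→d5:-→d6:-→d7:-→d8:-→d9:-→d10:-→d11:-→d12:-→d13:-→d14:-→d15:-→d16:-→d17:-→d18:-→d19:-→d20:-→d21:-→d22:-→d23:-→d24:-→d25:-→d26:-  best=no-route
  ? 158.235.153.49  path d0:-→d1:-→d2:-→d3:-→d4:-→d5:-→d6:-→d7:-→d8:-→d9:-→d10:-→d11:-→d12:-→d13:-→d14:-→d15:-→d16:-→d17:-→d18:-→d19:-→d20:-→d21:-→d22:-→d23:-→d24:-→d25:-→d26:-→d27:-→d28:-→d29:-→d30:-→d31:-→d32:H2  best=H2
  + 0.0.0.0/0 (H1) depth=0
  + 180.60.98.36/32 (H2) depth=32
  + 46.50.0.0/16 (H0) depth=16
  ? 9.164.130.185  path d0:H1→d1:-→d2:-  best=H1
  - 46.50.73.32/28 clear@28
  + 46.0.0.0/8 (H2) depth=8
  ? 46.50.0.6  path d0:H1→d1:-→d2:-→d3:-→d4:-→d5:-→d6:-→d7:-→d8:H2→d9:-→d10:-→d11:-→d12:-→d13:-→d14:-→d15:-→d16:H0→d17:-  best=H0
  - 46.50.0.0/16 clear@16
  + 46.50.73.36/30 (H1) depth=30
  + 46.48.0.0/12 (H0) depth=12
  ? 158.235.153.49  path d0:H1→d1:-→d2:-→d3:-→d4:-→d5:-→d6:-→d7:-→d8:-→d9:-→d10:-→d11:-→d12:-→d13:-→d14:-→d15:-→d16:-→d17:-→d18:-→d19:-→d20:-→d21:-→d22:-→d23:-→d24:-→d25:-→d26:-→d27:-→d28:-→d29:-→d30:-→d31:-→d32:H2  best=H2
  ? 180.60.98.36  path d0:H1→d1:-→d2:-→d3:-→d4:-→d5:-→d6:-→d7:-→d8:-→d9:-→d10:-→d11:-→d12:-→d13:-→d14:-→d15:-→d16:-→d17:-→d18:-→d19:-→d20:-→d21:-→d22:-→d23:-→d24:-→d25:-→d26:-→d27:-→d28:-→d29:-→d30:-→d31:-→d32:H2  best=H2
  + 158.235.0.0/16 (H0) depth=16
  ? 46.127.55.119  path d0:H1→d1:-→d2:-→d3:-→d4:-→d5:-→d6:-→d7:-→d8:H2→d9:-  best=H2
  ? 46.50.73.36  path d0:H1→d1:-→d2:-→d3:-→d4:-→d5:-→d6:-→d7:-→d8:H2→d9:-→d10:-→d11:-→d12:H0→d13:-→d14:-→d15:-→d16:-→d17:-→d18:-→d19:-→d20:-→d21:-→d22:-→d23:-→d24:-→d25:-→d26:-→d27:-→d28:-→d29:-→d30:H1  best=H1
  - 180.60.98.36/32 clear@32
  ? 46.50.73.38  path d0:H1→d1:-→d2:-→d3:-→d4:-→d5:-→d6:-→d7:-→d8:H2→d9:-→d10:-→d11:-→d12:H0→d13:-→d14:-→d15:-→d16:-→d17:-→d18:-→d19:-→d20:-→d21:-→d22:-→d23:-→d24:-→d25:-→d26:-→d27:-→d28:-→d29:-→d30:H1  best=H1
  + 27.84.101.3/32 (H2) depth=32
  + 46.50.73.36/32 (H0) depth=32
  ? 27.84.101.3  path d0:H1→d1:-→d2:-→d3:-→d4:-→d5:-→d6:-→d7:-→d8:-→d9:-→d10:-→d11:-→d12:-→d13:-→d14:-→d15:-→d16:-→d17:-→d18:-→d19:-→d20:-→d21:-→d22:-→d23:-→d24:-→d25:-→d26:-→d27:-→d28:-→d29:-→d30:-→d31:-→d32:H2  best=H2
  + 27.84.96.0/20 (H1) depth=20
  - 158.235.0.0/16 clear@16
  + 180.60.98.32/28 (H1) depth=28
  - 46.0.0.0/8 clear@8
  ? 27.84.101.3  path d0:H1→d1:-→d2:-→d3:-→d4:-→d5:-→d6:-→d7:-→d8:-→d9:-→d10:-→d11:-→d12:-→d13:-→d14:-→d15:-→d16:-→d17:-→d18:-→d19:-→d20:H1→d21:-→d22:-→d23:-→d24:-→d25:-→d26:-→d27:-→d28:-→d29:-→d30:-→d31:-→d32:H2  best=H2
  + 158.235.153.0/24 (H0) depth=24
  + 158.224.0.0/12 (H1) depth=12
  + 158.235.153.49/32 (H0) depth=32
  + 180.60.98.32/28 (H2) depth=28
  - 158.224.0.0/12 clear@12
  + 180.60.0.0/14 (H2) depth=14

== LOOKUPS ==
["H2","no-route","H2","H1","H0","H2","H2","H2","H1","H1","H2","H2"]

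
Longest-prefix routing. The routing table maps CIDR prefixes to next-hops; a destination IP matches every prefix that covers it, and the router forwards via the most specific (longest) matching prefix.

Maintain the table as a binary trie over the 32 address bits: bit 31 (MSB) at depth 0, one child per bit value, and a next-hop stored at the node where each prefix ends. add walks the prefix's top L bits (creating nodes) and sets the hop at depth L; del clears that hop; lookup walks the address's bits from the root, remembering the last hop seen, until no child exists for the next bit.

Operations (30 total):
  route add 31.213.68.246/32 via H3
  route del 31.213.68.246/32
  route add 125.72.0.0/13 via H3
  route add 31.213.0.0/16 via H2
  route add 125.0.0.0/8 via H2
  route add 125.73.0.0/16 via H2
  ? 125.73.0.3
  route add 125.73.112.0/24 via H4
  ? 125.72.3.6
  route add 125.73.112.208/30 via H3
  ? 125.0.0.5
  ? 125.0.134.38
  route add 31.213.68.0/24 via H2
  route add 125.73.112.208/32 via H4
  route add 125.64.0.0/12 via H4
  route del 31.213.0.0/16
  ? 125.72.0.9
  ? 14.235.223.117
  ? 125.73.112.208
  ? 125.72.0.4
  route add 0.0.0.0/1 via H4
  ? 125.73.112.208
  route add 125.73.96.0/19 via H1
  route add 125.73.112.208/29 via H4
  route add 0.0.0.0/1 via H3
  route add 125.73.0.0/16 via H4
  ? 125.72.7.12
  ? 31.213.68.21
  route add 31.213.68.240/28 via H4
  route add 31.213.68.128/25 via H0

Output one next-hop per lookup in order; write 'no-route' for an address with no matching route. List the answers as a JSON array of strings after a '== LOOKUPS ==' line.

Process each operation:
  add 31.213.68.246/32 -> H3 at depth 32
  del 31.213.68.246/32 (clear depth 32)
  add 125.72.0.0/13 -> H3 at depth 13
  add 31.213.0.0/16 -> H2 at depth 16
  add 125.0.0.0/8 -> H2 at depth 8
  add 125.73.0.0/16 -> H2 at depth 16
  Q 125.73.0.3: descend 0111110101001001 ; hops seen [H2,H3,H2] ; pick H2
  add 125.73.112.0/24 -> H4 at depth 24
  Q 125.72.3.6: descend 011111010100100 ; hops seen [H2,H3] ; pick H3
  add 125.73.112.208/30 -> H3 at depth 30
  Q 125.0.0.5: descend 011111010 ; hops seen [H2] ; pick H2
  Q 125.0.134.38: descend 011111010 ; hops seen [H2] ; pick H2
  add 31.213.68.0/24 -> H2 at depth 24
  add 125.73.112.208/32 -> H4 at depth 32
  add 125.64.0.0/12 -> H4 at depth 12
  del 31.213.0.0/16 (clear depth 16)
  Q 125.72.0.9: descend 011111010100100 ; hops seen [H2,H4,H3] ; pick H3
  Q 14.235.223.117: descend 000 ; hops seen [∅] ; pick no-route
  Q 125.73.112.208: descend 01111101010010010111000011010000 ; hops seen [H2,H4,H3,H2,H4,H3,H4] ; pick H4
  Q 125.72.0.4: descend 011111010100100 ; hops seen [H2,H4,H3] ; pick H3
  add 0.0.0.0/1 -> H4 at depth 1
  Q 125.73.112.208: descend 01111101010010010111000011010000 ; hops seen [H4,H2,H4,H3,H2,H4,H3,H4] ; pick H4
  add 125.73.96.0/19 -> H1 at depth 19
  add 125.73.112.208/29 -> H4 at depth 29
  add 0.0.0.0/1 -> H3 at depth 1
  add 125.73.0.0/16 -> H4 at depth 16
  Q 125.72.7.12: descend 011111010100100 ; hops seen [H3,H2,H4,H3] ; pick H3
  Q 31.213.68.21: descend 000111111101010101000100 ; hops seen [H3,H2] ; pick H2
  add 31.213.68.240/28 -> H4 at depth 28
  add 31.213.68.128/25 -> H0 at depth 25

== LOOKUPS ==
["H2","H3","H2","H2","H3","no-route","H4","H3","H4","H3","H2"]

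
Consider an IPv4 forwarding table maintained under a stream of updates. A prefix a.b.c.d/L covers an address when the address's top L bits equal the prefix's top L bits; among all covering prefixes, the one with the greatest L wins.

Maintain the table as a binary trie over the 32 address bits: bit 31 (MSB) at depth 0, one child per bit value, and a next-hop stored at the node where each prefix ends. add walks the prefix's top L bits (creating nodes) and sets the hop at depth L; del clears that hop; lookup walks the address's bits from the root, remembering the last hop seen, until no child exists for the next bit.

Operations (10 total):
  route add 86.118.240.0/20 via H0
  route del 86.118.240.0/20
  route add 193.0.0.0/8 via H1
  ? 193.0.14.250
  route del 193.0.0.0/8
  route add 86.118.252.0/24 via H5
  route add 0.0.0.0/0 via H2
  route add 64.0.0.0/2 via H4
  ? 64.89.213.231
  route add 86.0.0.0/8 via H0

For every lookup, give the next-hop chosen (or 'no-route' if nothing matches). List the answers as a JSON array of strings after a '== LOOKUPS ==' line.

Trace:
  + 86.118.240.0/20 (H0) depth=20
  del 86.118.240.0/20 (clear depth 20)
  + 193.0.0.0/8 (H1) depth=8
  lookup 193.0.14.250: bits 11000001 walk d0:-→d1:-→d2:-→d3:-→d4:-→d5:-→d6:-→d7:-→d8:H1 -> H1
  del 193.0.0.0/8 (clear depth 8)
  + 86.118.252.0/24 (H5) depth=24
  + 0.0.0.0/0 (H2) depth=0
  + 64.0.0.0/2 (H4) depth=2
  lookup 64.89.213.231: bits 010 walk d0:H2→d1:-→d2:H4→d3:- -> H4
  + 86.0.0.0/8 (H0) depth=8

== LOOKUPS ==
["H1","H4"]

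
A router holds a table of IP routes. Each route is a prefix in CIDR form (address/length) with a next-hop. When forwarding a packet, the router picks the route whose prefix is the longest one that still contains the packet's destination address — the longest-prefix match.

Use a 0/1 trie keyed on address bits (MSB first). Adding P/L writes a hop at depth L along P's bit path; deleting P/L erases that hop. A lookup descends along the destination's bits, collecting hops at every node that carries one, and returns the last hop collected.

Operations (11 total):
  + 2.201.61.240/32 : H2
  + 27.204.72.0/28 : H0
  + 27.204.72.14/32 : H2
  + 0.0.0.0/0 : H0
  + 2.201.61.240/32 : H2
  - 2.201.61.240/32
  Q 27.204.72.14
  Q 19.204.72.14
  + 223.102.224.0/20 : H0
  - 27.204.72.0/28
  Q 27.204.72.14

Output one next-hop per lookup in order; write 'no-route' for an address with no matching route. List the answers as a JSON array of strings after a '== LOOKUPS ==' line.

Process each operation:
  + 2.201.61.240/32 (H2) depth=32
  + 27.204.72.0/28 (H0) depth=28
  + 27.204.72.14/32 (H2) depth=32
  + 0.0.0.0/0 (H0) depth=0
  + 2.201.61.240/32 (H2) depth=32
  del 2.201.61.240/32 (clear depth 32)
  lookup 27.204.72.14: bits 00011011110011000100100000001110 walk d0:H0→d1:-→d2:-→d3:-→d4:-→d5:-→d6:-→d7:-→d8:-→d9:-→d10:-→d11:-→d12:-→d13:-→d14:-→d15:-→d16:-→d17:-→d18:-→d19:-→d20:-→d21:-→d22:-→d23:-→d24:-→d25:-→d26:-→d27:-→d28:H0→d29:-→d30:-→d31:-→d32:H2 -> H2
  lookup 19.204.72.14: bits 0001 walk d0:H0→d1:-→d2:-→d3:-→d4:- -> H0
  + 223.102.224.0/20 (H0) depth=20
  del 27.204.72.0/28 (clear depth 28)
  lookup 27.204.72.14: bits 00011011110011000100100000001110 walk d0:H0→d1:-→d2:-→d3:-→d4:-→d5:-→d6:-→d7:-→d8:-→d9:-→d10:-→d11:-→d12:-→d13:-→d14:-→d15:-→d16:-→d17:-→d18:-→d19:-→d20:-→d21:-→d22:-→d23:-→d24:-→d25:-→d26:-→d27:-→d28:-→d29:-→d30:-→d31:-→d32:H2 -> H2

== LOOKUPS ==
["H2","H0","H2"]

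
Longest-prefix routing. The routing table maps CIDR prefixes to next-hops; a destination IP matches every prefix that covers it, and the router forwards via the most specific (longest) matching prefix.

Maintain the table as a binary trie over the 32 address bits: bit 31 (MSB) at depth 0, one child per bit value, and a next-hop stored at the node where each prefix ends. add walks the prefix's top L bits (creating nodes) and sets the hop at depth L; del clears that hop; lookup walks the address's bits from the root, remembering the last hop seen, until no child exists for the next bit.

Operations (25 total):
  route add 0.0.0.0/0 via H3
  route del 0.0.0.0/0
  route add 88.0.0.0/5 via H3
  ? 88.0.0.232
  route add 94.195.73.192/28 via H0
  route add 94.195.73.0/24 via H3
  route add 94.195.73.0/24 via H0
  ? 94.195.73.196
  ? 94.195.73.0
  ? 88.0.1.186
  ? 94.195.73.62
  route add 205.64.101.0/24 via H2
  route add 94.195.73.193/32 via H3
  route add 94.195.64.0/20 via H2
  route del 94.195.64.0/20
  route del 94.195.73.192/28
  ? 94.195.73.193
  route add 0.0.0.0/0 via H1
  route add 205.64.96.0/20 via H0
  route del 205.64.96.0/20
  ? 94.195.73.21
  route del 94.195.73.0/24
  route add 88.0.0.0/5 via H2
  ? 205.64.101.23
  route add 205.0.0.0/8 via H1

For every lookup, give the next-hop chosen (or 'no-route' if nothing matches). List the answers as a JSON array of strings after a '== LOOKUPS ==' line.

Apply in order:
  add 0.0.0.0/0 -> H3 at depth 0
  del 0.0.0.0/0 (clear depth 0)
  add 88.0.0.0/5 -> H3 at depth 5
  Q 88.0.0.232: descend 01011 ; hops seen [H3] ; pick H3
  add 94.195.73.192/28 -> H0 at depth 28
  add 94.195.73.0/24 -> H3 at depth 24
  add 94.195.73.0/24 -> H0 at depth 24
  Q 94.195.73.196: descend 0101111011000011010010011100 ; hops seen [H3,H0,H0] ; pick H0
  Q 94.195.73.0: descend 010111101100001101001001 ; hops seen [H3,H0] ; pick H0
  Q 88.0.1.186: descend 01011 ; hops seen [H3] ; pick H3
  Q 94.195.73.62: descend 010111101100001101001001 ; hops seen [H3,H0] ; pick H0
  add 205.64.101.0/24 -> H2 at depth 24
  add 94.195.73.193/32 -> H3 at depth 32
  add 94.195.64.0/20 -> H2 at depth 20
  del 94.195.64.0/20 (clear depth 20)
  del 94.195.73.192/28 (clear depth 28)
  Q 94.195.73.193: descend 01011110110000110100100111000001 ; hops seen [H3,H0,H3] ; pick H3
  add 0.0.0.0/0 -> H1 at depth 0
  add 205.64.96.0/20 -> H0 at depth 20
  del 205.64.96.0/20 (clear depth 20)
  Q 94.195.73.21: descend 010111101100001101001001 ; hops seen [H1,H3,H0] ; pick H0
  del 94.195.73.0/24 (clear depth 24)
  add 88.0.0.0/5 -> H2 at depth 5
  Q 205.64.101.23: descend 110011010100000001100101 ; hops seen [H1,H2] ; pick H2
  add 205.0.0.0/8 -> H1 at depth 8

== LOOKUPS ==
["H3","H0","H0","H3","H0","H3","H0","H2"]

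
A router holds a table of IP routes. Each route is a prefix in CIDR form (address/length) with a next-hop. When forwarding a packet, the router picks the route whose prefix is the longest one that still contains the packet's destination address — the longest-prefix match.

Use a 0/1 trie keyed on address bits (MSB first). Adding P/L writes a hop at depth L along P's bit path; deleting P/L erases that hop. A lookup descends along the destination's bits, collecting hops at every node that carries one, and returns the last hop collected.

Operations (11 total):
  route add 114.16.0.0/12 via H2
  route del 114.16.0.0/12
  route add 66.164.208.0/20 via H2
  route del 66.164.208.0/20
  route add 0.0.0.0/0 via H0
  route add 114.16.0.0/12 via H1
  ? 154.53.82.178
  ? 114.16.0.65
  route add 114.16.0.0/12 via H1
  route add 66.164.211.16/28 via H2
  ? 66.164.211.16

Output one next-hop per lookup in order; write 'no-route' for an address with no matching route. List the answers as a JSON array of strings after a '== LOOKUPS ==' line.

Process each operation:
  + 114.16.0.0/12 (H2) depth=12
  - 114.16.0.0/12 clear@12
  + 66.164.208.0/20 (H2) depth=20
  - 66.164.208.0/20 clear@20
  + 0.0.0.0/0 (H0) depth=0
  + 114.16.0.0/12 (H1) depth=12
  Q 154.53.82.178: descend ε ; hops seen [H0] ; pick H0
  Q 114.16.0.65: descend 011100100001 ; hops seen [H0,H1] ; pick H1
  + 114.16.0.0/12 (H1) depth=12
  + 66.164.211.16/28 (H2) depth=28
  Q 66.164.211.16: descend 0100001010100100110100110001 ; hops seen [H0,H2] ; pick H2

== LOOKUPS ==
["H0","H1","H2"]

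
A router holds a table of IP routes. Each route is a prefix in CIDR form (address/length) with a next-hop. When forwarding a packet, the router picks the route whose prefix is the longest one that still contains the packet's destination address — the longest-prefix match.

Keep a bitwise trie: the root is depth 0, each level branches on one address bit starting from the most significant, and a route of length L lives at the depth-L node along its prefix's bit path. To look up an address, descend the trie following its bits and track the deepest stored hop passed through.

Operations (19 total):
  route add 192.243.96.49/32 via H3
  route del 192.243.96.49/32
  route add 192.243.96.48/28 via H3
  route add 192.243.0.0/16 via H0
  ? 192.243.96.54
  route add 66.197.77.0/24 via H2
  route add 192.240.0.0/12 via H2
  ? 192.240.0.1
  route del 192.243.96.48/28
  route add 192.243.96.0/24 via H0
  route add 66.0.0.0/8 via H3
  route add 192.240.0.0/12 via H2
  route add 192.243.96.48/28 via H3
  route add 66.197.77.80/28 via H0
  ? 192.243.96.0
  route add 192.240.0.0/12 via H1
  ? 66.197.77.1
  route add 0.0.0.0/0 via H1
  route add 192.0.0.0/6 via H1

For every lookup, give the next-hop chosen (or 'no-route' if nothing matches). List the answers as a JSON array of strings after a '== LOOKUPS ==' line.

Trace:
  add 192.243.96.49/32 -> H3 at depth 32
  - 192.243.96.49/32 clear@32
  add 192.243.96.48/28 -> H3 at depth 28
  add 192.243.0.0/16 -> H0 at depth 16
  Q 192.243.96.54: descend 11000000111100110110000000110 ; hops seen [H0,H3] ; pick H3
  add 66.197.77.0/24 -> H2 at depth 24
  add 192.240.0.0/12 -> H2 at depth 12
  Q 192.240.0.1: descend 11000000111100 ; hops seen [H2] ; pick H2
  - 192.243.96.48/28 clear@28
  add 192.243.96.0/24 -> H0 at depth 24
  add 66.0.0.0/8 -> H3 at depth 8
  add 192.240.0.0/12 -> H2 at depth 12
  add 192.243.96.48/28 -> H3 at depth 28
  add 66.197.77.80/28 -> H0 at depth 28
  Q 192.243.96.0: descend 11000000111100110110000000 ; hops seen [H2,H0,H0] ; pick H0
  add 192.240.0.0/12 -> H1 at depth 12
  Q 66.197.77.1: descend 0100001011000101010011010 ; hops seen [H3,H2] ; pick H2
  add 0.0.0.0/0 -> H1 at depth 0
  add 192.0.0.0/6 -> H1 at depth 6

== LOOKUPS ==
["H3","H2","H0","H2"]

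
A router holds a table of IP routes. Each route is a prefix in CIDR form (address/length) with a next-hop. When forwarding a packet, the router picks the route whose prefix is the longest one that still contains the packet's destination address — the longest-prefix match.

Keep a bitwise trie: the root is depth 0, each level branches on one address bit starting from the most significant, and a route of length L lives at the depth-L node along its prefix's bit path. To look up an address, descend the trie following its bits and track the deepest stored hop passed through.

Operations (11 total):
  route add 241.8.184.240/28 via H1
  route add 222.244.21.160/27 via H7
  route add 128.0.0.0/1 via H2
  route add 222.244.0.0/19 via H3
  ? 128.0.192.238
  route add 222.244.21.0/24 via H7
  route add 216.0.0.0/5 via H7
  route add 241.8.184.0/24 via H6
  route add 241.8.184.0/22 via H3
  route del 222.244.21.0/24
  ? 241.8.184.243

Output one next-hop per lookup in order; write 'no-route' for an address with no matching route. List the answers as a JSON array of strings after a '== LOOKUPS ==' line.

Trace:
  + 241.8.184.240/28 (H1) depth=28
  + 222.244.21.160/27 (H7) depth=27
  + 128.0.0.0/1 (H2) depth=1
  + 222.244.0.0/19 (H3) depth=19
  lookup 128.0.192.238: bits 1 walk d0:-→d1:H2 -> H2
  + 222.244.21.0/24 (H7) depth=24
  + 216.0.0.0/5 (H7) depth=5
  + 241.8.184.0/24 (H6) depth=24
  + 241.8.184.0/22 (H3) depth=22
  - 222.244.21.0/24 clear@24
  lookup 241.8.184.243: bits 1111000100001000101110001111 walk d0:-→d1:H2→d2:-→d3:-→d4:-→d5:-→d6:-→d7:-→d8:-→d9:-→d10:-→d11:-→d12:-→d13:-→d14:-→d15:-→d16:-→d17:-→d18:-→d19:-→d20:-→d21:-→d22:H3→d23:-→d24:H6→d25:-→d26:-→d27:-→d28:H1 -> H1

== LOOKUPS ==
["H2","H1"]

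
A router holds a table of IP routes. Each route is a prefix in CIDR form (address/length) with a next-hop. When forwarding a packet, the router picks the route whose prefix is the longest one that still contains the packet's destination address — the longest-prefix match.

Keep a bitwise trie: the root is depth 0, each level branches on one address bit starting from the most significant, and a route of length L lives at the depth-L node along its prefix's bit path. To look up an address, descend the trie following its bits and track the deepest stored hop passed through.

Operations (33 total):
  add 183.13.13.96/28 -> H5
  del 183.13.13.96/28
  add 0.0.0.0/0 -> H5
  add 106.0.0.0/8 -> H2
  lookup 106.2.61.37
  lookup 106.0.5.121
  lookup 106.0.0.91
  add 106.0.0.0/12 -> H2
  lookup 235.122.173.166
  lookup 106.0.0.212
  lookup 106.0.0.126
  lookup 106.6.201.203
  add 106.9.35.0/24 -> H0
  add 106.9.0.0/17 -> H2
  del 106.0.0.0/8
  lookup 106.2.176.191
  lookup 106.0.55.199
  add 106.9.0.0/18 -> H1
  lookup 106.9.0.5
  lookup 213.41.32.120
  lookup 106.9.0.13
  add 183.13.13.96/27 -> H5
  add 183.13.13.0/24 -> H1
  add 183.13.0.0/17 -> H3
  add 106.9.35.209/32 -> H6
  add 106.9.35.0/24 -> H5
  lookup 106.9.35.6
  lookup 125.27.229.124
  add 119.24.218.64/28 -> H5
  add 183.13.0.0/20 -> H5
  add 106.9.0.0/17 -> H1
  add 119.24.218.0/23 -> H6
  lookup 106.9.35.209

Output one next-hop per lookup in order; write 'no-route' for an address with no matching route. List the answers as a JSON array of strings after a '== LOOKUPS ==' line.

Process each operation:
  add 183.13.13.96/28 -> H5 at depth 28
  - 183.13.13.96/28 clear@28
  add 0.0.0.0/0 -> H5 at depth 0
  add 106.0.0.0/8 -> H2 at depth 8
  lookup 106.2.61.37: bits 01101010 walk d0:H5→d1:-→d2:-→d3:-→d4:-→d5:-→d6:-→d7:-→d8:H2 -> H2
  lookup 106.0.5.121: bits 01101010 walk d0:H5→d1:-→d2:-→d3:-→d4:-→d5:-→d6:-→d7:-→d8:H2 -> H2
  lookup 106.0.0.91: bits 01101010 walk d0:H5→d1:-→d2:-→d3:-→d4:-→d5:-→d6:-→d7:-→d8:H2 -> H2
  add 106.0.0.0/12 -> H2 at depth 12
  lookup 235.122.173.166: bits 1 walk d0:H5→d1:- -> H5
  lookup 106.0.0.212: bits 011010100000 walk d0:H5→d1:-→d2:-→d3:-→d4:-→d5:-→d6:-→d7:-→d8:H2→d9:-→d10:-→d11:-→d12:H2 -> H2
  lookup 106.0.0.126: bits 011010100000 walk d0:H5→d1:-→d2:-→d3:-→d4:-→d5:-→d6:-→d7:-→d8:H2→d9:-→d10:-→d11:-→d12:H2 -> H2
  lookup 106.6.201.203: bits 011010100000 walk d0:H5→d1:-→d2:-→d3:-→d4:-→d5:-→d6:-→d7:-→d8:H2→d9:-→d10:-→d11:-→d12:H2 -> H2
  add 106.9.35.0/24 -> H0 at depth 24
  add 106.9.0.0/17 -> H2 at depth 17
  - 106.0.0.0/8 clear@8
  lookup 106.2.176.191: bits 011010100000 walk d0:H5→d1:-→d2:-→d3:-→d4:-→d5:-→d6:-→d7:-→d8:-→d9:-→d10:-→d11:-→d12:H2 -> H2
  lookup 106.0.55.199: bits 011010100000 walk d0:H5→d1:-→d2:-→d3:-→d4:-→d5:-→d6:-→d7:-→d8:-→d9:-→d10:-→d11:-→d12:H2 -> H2
  add 106.9.0.0/18 -> H1 at depth 18
  lookup 106.9.0.5: bits 011010100000100100 walk d0:H5→d1:-→d2:-→d3:-→d4:-→d5:-→d6:-→d7:-→d8:-→d9:-→d10:-→d11:-→d12:H2→d13:-→d14:-→d15:-→d16:-→d17:H2→d18:H1 -> H1
  lookup 213.41.32.120: bits 1 walk d0:H5→d1:- -> H5
  lookup 106.9.0.13: bits 011010100000100100 walk d0:H5→d1:-→d2:-→d3:-→d4:-→d5:-→d6:-→d7:-→d8:-→d9:-→d10:-→d11:-→d12:H2→d13:-→d14:-→d15:-→d16:-→d17:H2→d18:H1 -> H1
  add 183.13.13.96/27 -> H5 at depth 27
  add 183.13.13.0/24 -> H1 at depth 24
  add 183.13.0.0/17 -> H3 at depth 17
  add 106.9.35.209/32 -> H6 at depth 32
  add 106.9.35.0/24 -> H5 at depth 24
  lookup 106.9.35.6: bits 011010100000100100100011 walk d0:H5→d1:-→d2:-→d3:-→d4:-→d5:-→d6:-→d7:-→d8:-→d9:-→d10:-→d11:-→d12:H2→d13:-→d14:-→d15:-→d16:-→d17:H2→d18:H1→d19:-→d20:-→d21:-→d22:-→d23:-→d24:H5 -> H5
  lookup 125.27.229.124: bits 011 walk d0:H5→d1:-→d2:-→d3:- -> H5
  add 119.24.218.64/28 -> H5 at depth 28
  add 183.13.0.0/20 -> H5 at depth 20
  add 106.9.0.0/17 -> H1 at depth 17
  add 119.24.218.0/23 -> H6 at depth 23
  lookup 106.9.35.209: bits 01101010000010010010001111010001 walk d0:H5→d1:-→d2:-→d3:-→d4:-→d5:-→d6:-→d7:-→d8:-→d9:-→d10:-→d11:-→d12:H2→d13:-→d14:-→d15:-→d16:-→d17:H1→d18:H1→d19:-→d20:-→d21:-→d22:-→d23:-→d24:H5→d25:-→d26:-→d27:-→d28:-→d29:-→d30:-→d31:-→d32:H6 -> H6

== LOOKUPS ==
["H2","H2","H2","H5","H2","H2","H2","H2","H2","H1","H5","H1","H5","H5","H6"]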